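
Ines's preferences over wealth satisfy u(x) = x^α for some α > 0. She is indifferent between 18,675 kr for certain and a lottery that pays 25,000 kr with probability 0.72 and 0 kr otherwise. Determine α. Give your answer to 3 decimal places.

α ≈ 1.126

The lottery's expected utility is 0.72·u(25000) + 0.28·u(0) = 0.72·25000^α (since u(0) = 0 for α > 0).
Equating: 18675^α = 0.72·25000^α, i.e. 0.7470^α = 0.72.
Take logs: α = ln 0.72 / ln(18675/25000) ≈ 1.12621.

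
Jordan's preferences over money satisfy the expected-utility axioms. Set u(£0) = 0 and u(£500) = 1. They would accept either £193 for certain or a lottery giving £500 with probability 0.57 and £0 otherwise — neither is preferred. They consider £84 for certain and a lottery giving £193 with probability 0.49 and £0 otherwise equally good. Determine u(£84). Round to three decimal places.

First, u(£193) = 0.57·u(£500) + 0.43·u(£0) = 0.57.
Then u(£84) = 0.49·u(£193) + 0.51·u(£0) = 0.49·0.57 + 0.51·0.00 = 0.2793.

0.279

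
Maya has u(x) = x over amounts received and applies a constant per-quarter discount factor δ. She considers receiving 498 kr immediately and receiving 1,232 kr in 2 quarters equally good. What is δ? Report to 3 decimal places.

Equating discounted utilities: u(498) = δ^2·u(1232) ⇒ δ^2 = u(498)/u(1232).
With u(x) = x: δ^2 = 498/1232 = 0.40422.
So δ = 0.40422^(1/2) ≈ 0.636.

δ ≈ 0.636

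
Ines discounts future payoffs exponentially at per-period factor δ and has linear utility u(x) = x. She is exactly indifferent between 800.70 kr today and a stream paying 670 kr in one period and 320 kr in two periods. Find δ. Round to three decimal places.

Equating present values: 800.70 = 670δ + 320δ².
That is, 320δ² + 670δ − 800.70 = 0, a quadratic in δ.
The positive root is δ = [−670 + √(670² + 4·320·800.70)] / (2·320) = (−670 + 1214.000)/640 ≈ 0.850.

δ ≈ 0.850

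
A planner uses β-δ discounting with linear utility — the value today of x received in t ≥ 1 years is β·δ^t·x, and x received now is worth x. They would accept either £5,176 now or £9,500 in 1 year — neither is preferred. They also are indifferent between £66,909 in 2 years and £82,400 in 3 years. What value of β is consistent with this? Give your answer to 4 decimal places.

β ≈ 0.6710

From the later pair, β·δ^2·66909 = β·δ^3·82400; dividing through, δ = 66909/82400 = 0.81200.
The first indifference: 5176 = β·δ·9500, so β = 5176/(δ·9500) = 5176/(0.81200·9500) ≈ 0.6710.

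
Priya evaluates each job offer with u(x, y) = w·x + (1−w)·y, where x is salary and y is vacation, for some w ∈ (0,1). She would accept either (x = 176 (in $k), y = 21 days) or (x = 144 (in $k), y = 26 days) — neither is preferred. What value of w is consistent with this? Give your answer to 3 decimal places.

w = 0.135

Equating utilities: w·176 + (1−w)·21 = w·144 + (1−w)·26.
Collecting terms: w·32 = (1−w)·5.
So w/(1−w) = 5/32 = 0.1562, giving w = 5/(32+5) = 0.135.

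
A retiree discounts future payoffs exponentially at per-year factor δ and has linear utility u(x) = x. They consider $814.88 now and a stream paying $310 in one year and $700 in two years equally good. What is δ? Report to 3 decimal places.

δ ≈ 0.880

Equating present values: 814.88 = 310δ + 700δ².
That is, 700δ² + 310δ − 814.88 = 0, a quadratic in δ.
The positive root is δ = [−310 + √(310² + 4·700·814.88)] / (2·700) = (−310 + 1542.000)/1400 ≈ 0.880.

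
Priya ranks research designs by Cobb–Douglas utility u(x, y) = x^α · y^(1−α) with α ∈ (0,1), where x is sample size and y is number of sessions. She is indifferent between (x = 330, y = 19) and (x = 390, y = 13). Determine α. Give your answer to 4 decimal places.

α ≈ 0.6943

Set the two utilities equal: 330^α·19^(1−α) = 390^α·13^(1−α).
(330/390)^α = (13/19)^(1−α); take logs: α·ln(330/390) = (1−α)·ln(13/19), i.e. α·-0.1670541 = (1−α)·-0.3794896.
Thus α·(-0.5465437) = -0.3794896, so α = -0.3794896/-0.5465437 ≈ 0.6943.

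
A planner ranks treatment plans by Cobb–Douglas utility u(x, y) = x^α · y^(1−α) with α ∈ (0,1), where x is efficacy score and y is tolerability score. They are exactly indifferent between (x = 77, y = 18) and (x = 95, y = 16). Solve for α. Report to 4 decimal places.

α ≈ 0.3593

Set the two utilities equal: 77^α·18^(1−α) = 95^α·16^(1−α).
(77/95)^α = (16/18)^(1−α); take logs: α·ln(77/95) = (1−α)·ln(16/18), i.e. α·-0.2100715 = (1−α)·-0.1177830.
Thus α·(-0.3278545) = -0.1177830, so α = -0.1177830/-0.3278545 ≈ 0.3593.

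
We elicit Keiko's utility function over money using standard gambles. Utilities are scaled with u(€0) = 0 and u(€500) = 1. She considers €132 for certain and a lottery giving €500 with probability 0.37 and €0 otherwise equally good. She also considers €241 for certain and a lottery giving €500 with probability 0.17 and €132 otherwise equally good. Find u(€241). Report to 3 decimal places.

From the first indifference, u(€132) = 0.37·u(€500) + 0.63·u(€0) = 0.37·1 + 0.63·0 = 0.37.
Then u(€241) = 0.17·u(€500) + 0.83·u(€132) = 0.17·1.00 + 0.83·0.37 = 0.4771.

0.477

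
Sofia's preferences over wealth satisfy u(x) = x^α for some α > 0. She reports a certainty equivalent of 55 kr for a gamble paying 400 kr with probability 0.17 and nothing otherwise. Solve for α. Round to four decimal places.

EU(lottery) = 0.17·400^α + 0.83·0 = 0.17·400^α.
Setting u(55) equal to that: 55^α = 0.17·400^α ⇒ (55/400)^α = 0.17.
Taking logs: α·ln(55/400) = ln(0.17), so α = -1.7719568 / -1.9841314 ≈ 0.8931.

α ≈ 0.8931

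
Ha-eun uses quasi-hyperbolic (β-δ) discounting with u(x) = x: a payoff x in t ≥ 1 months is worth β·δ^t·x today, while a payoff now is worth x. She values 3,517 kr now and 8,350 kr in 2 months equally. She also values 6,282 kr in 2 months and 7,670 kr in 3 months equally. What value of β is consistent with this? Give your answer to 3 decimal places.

β ≈ 0.628

From the later pair, β·δ^2·6282 = β·δ^3·7670; dividing through, δ = 6282/7670 = 0.81904.
Now use the now-vs-future pair: 3517 = β·δ^2·8350 gives β = 3517/(0.67082·8350) ≈ 0.628.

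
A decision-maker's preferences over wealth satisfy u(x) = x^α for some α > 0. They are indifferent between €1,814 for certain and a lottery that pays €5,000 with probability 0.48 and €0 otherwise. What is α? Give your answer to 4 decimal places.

The lottery's expected utility is 0.48·u(5000) + 0.52·u(0) = 0.48·5000^α (since u(0) = 0 for α > 0).
Setting u(1814) equal to that: 1814^α = 0.48·5000^α ⇒ (1814/5000)^α = 0.48.
Taking logs: α·ln(1814/5000) = ln(0.48), so α = -0.7339692 / -1.0139036 ≈ 0.7239.

α ≈ 0.7239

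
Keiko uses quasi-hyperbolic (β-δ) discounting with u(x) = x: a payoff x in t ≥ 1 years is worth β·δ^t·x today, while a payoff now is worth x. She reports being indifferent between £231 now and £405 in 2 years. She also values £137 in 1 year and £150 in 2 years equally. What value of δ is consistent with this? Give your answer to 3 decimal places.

δ ≈ 0.913

The second indifference involves only future payoffs, so β cancels: β·δ^1·137 = β·δ^2·150, giving δ = 137/150 = 0.91333.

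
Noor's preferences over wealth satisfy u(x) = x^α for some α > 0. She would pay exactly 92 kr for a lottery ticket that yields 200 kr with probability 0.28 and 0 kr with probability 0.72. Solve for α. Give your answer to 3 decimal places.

Since u(0) = 0, the lottery's EU is 0.28·200^α.
Equating: 92^α = 0.28·200^α, i.e. 0.4600^α = 0.28.
α = ln(0.28) / ln(92/200) = -1.272966/-0.776529 ≈ 1.639.

α ≈ 1.639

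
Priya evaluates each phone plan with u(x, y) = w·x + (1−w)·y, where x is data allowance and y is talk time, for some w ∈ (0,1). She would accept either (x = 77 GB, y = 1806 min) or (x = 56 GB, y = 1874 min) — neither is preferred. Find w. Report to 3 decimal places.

w = 0.764

Equating utilities: w·77 + (1−w)·1806 = w·56 + (1−w)·1874.
w·(77−56) = (1−w)·(1874−1806), i.e. w·21 = (1−w)·68.
Hence w = 68/(21+68) = 68/89 = 0.764.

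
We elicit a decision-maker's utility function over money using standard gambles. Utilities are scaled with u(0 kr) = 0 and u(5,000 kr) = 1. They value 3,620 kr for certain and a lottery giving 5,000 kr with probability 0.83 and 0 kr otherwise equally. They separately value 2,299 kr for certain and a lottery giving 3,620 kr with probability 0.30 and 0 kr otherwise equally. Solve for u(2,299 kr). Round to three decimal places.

0.249

First, u(3,620 kr) = 0.83·u(5,000 kr) + 0.17·u(0 kr) = 0.83.
Then u(2,299 kr) = 0.30·u(3,620 kr) + 0.70·u(0 kr) = 0.30·0.83 + 0.70·0.00 = 0.2490.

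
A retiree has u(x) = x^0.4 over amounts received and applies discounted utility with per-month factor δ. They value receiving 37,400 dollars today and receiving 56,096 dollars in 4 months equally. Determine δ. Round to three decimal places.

δ ≈ 0.960

Equating discounted utilities: u(37400) = δ^4·u(56096) ⇒ δ^4 = u(37400)/u(56096).
Since u(x) = x^0.4, δ^4 = (37400/56096)^0.4 = 0.66671^0.4 = 0.85031.
Taking the 4th root: δ = 0.85031^(1/4) ≈ 0.960.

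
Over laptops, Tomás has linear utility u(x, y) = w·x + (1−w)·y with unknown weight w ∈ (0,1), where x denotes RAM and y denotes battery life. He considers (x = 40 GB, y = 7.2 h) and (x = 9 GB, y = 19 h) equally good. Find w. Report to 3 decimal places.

Equating utilities: w·40 + (1−w)·7.2 = w·9 + (1−w)·19.
w·(40−9) = (1−w)·(19−7.2), i.e. w·31 = (1−w)·11.8.
The marginal rate of substitution is 11.8/31, so w = 11.8/(31+11.8) = 0.276.

w = 0.276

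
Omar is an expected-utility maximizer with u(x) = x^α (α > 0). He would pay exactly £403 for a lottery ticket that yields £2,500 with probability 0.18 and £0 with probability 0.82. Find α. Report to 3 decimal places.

EU(lottery) = 0.18·2500^α + 0.82·0 = 0.18·2500^α.
Setting u(403) equal to that: 403^α = 0.18·2500^α ⇒ (403/2500)^α = 0.18.
α = ln(0.18) / ln(403/2500) = -1.714798/-1.825109 ≈ 0.940.

α ≈ 0.940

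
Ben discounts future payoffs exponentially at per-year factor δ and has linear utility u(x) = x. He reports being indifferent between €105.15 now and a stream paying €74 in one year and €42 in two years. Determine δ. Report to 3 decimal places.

Present value of the stream is 74·δ + 42·δ². Indifference gives 74δ + 42δ² = 105.15.
Rearranged: 42δ² + 74δ − 105.15 = 0.
The positive root is δ = [−74 + √(74² + 4·42·105.15)] / (2·42) = (−74 + 152.122)/84 ≈ 0.930.

δ ≈ 0.930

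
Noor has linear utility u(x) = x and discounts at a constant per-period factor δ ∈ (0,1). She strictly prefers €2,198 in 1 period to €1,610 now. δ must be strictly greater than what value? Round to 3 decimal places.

Under u(x) = x this choice says 1610 < δ·2198.
Dividing through by 2198 gives δ > 0.73248.

δ > 0.732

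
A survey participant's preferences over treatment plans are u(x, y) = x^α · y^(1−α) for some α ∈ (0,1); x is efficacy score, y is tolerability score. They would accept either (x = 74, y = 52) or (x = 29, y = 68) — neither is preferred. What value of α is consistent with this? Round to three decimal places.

α ≈ 0.223

Indifference: 74^α · 52^(1−α) = 29^α · 68^(1−α).
Rearrange to (74/29)^α = (68/52)^(1−α) and take logs: α·0.936769 = (1−α)·0.268264.
Thus α·(1.205033) = 0.268264, so α = 0.268264/1.205033 ≈ 0.223.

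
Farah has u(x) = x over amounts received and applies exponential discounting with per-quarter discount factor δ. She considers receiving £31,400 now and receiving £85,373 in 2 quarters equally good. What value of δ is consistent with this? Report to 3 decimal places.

The payoff in 2 quarters is discounted by δ^2, so u(31400) = δ^2·u(85373) and δ^2 = u(31400)/u(85373).
With u(x) = x: δ^2 = 31400/85373 = 0.36780.
Hence δ = (0.36780)^(1/2) = 0.60646.

δ ≈ 0.606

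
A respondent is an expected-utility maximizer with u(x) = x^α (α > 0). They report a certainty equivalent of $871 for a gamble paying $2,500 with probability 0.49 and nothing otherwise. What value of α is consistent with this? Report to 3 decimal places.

α ≈ 0.677

Since u(0) = 0, the lottery's EU is 0.49·2500^α.
Setting u(871) equal to that: 871^α = 0.49·2500^α ⇒ (871/2500)^α = 0.49.
α = ln(0.49) / ln(871/2500) = -0.713350/-1.054404 ≈ 0.677.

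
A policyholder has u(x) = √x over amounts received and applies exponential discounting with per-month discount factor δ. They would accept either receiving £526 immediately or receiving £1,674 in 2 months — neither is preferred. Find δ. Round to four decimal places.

The payoff in 2 months is discounted by δ^2, so u(526) = δ^2·u(1674) and δ^2 = u(526)/u(1674).
With u(x) = √x: δ^2 = √526/√1674 = √(526/1674) = 0.56055.
Hence δ = (0.56055)^(1/2) = 0.748700.

δ ≈ 0.7487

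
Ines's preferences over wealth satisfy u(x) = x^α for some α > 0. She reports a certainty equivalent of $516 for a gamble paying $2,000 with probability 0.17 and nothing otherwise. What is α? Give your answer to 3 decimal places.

Since u(0) = 0, the lottery's EU is 0.17·2000^α.
Equating: 516^α = 0.17·2000^α, i.e. 0.2580^α = 0.17.
Taking logs: α·ln(516/2000) = ln(0.17), so α = -1.771957 / -1.354796 ≈ 1.308.

α ≈ 1.308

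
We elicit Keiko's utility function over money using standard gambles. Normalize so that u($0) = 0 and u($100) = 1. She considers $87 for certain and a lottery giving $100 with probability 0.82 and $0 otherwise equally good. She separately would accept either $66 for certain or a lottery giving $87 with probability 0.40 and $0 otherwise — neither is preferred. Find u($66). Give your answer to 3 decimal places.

The first gamble pins u($87): it must equal 0.82·1 + 0.18·0 = 0.82.
Then u($66) = 0.40·u($87) + 0.60·u($0) = 0.40·0.82 + 0.60·0.00 = 0.3280.

0.328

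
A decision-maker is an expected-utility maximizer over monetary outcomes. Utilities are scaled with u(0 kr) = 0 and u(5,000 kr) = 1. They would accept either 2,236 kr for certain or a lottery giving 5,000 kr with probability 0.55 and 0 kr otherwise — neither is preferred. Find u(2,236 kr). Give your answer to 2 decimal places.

0.55

The indifference gives u(2,236 kr) = 0.55·u(5,000 kr) + 0.45·u(0 kr) = 0.55·1 + 0.45·0 = 0.55.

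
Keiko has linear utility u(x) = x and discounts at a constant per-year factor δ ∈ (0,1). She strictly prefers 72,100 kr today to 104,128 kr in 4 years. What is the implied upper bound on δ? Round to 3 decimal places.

δ < 0.912

The preference means 72100 > δ^4·104128.
Dividing by 104128: δ^4 < 0.69242. Both sides are positive, so the 4th root keeps the direction.
δ < (72100/104128)^(1/4) ≈ 0.912.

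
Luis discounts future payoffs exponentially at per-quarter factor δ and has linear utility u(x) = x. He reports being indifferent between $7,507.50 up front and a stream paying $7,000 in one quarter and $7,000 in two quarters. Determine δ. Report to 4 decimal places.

Equating present values: 7507.50 = 7000δ + 7000δ².
So 7000δ² + 7000δ − 7507.50 = 0.
By the quadratic formula (taking the positive root), δ = (−7000 + √259210000.00) / 14000 ≈ 0.6500.

δ ≈ 0.6500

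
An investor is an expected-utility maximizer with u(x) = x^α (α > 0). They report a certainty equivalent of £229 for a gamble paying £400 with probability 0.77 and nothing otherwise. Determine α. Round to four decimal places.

α ≈ 0.4686

The lottery's expected utility is 0.77·u(400) + 0.23·u(0) = 0.77·400^α (since u(0) = 0 for α > 0).
Setting u(229) equal to that: 229^α = 0.77·400^α ⇒ (229/400)^α = 0.77.
Taking logs: α·ln(229/400) = ln(0.77), so α = -0.2613648 / -0.5577425 ≈ 0.4686.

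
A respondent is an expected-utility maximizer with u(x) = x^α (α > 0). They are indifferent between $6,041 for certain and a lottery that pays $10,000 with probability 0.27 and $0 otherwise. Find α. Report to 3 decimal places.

α ≈ 2.598

EU(lottery) = 0.27·10000^α + 0.73·0 = 0.27·10000^α.
Setting u(6041) equal to that: 6041^α = 0.27·10000^α ⇒ (6041/10000)^α = 0.27.
Take logs: α = ln 0.27 / ln(6041/10000) ≈ 2.59780.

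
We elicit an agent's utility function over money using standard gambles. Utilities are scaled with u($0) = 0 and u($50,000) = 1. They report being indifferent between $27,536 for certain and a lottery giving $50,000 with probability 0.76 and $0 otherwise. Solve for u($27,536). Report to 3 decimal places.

u($27,536) equals the lottery's expected utility: 0.76·1 + 0.24·0 = 0.76.

0.760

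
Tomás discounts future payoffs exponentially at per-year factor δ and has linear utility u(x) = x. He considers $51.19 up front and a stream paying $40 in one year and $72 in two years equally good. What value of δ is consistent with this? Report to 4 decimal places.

δ ≈ 0.6100

The stream is worth 40δ + 72δ² today, so 40δ + 72δ² = 51.19.
That is, 72δ² + 40δ − 51.19 = 0, a quadratic in δ.
By the quadratic formula (taking the positive root), δ = (−40 + √16342.72) / 144 ≈ 0.6100.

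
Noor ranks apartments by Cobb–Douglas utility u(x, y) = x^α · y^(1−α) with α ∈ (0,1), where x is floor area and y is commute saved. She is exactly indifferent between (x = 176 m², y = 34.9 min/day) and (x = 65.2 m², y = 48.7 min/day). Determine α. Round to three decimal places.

The Cobb–Douglas utilities coincide, so 176^α·34.9^(1−α) = 65.2^α·48.7^(1−α).
(176/65.2)^α = (48.7/34.9)^(1−α); take logs: α·ln(176/65.2) = (1−α)·ln(48.7/34.9), i.e. α·0.993025 = (1−α)·0.333192.
With A = 0.993025 and B = 0.333192: α·A = (1−α)·B, so α = B/(A+B) = 0.333192/1.326217 ≈ 0.251.

α ≈ 0.251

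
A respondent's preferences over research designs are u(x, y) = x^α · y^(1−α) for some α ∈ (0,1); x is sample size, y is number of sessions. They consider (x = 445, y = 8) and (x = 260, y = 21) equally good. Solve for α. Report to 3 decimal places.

The Cobb–Douglas utilities coincide, so 445^α·8^(1−α) = 260^α·21^(1−α).
Rearrange to (445/260)^α = (21/8)^(1−α) and take logs: α·0.537393 = (1−α)·0.965081.
With A = 0.537393 and B = 0.965081: α·A = (1−α)·B, so α = B/(A+B) = 0.965081/1.502474 ≈ 0.642.

α ≈ 0.642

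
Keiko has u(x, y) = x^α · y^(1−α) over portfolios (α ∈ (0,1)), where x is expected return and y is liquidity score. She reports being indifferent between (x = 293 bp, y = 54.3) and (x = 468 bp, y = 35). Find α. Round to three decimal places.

α ≈ 0.484

The Cobb–Douglas utilities coincide, so 293^α·54.3^(1−α) = 468^α·35^(1−α).
Rearrange to (293/468)^α = (35/54.3)^(1−α) and take logs: α·-0.468296 = (1−α)·-0.439176.
With A = -0.468296 and B = -0.439176: α·A = (1−α)·B, so α = B/(A+B) = -0.439176/-0.907472 ≈ 0.484.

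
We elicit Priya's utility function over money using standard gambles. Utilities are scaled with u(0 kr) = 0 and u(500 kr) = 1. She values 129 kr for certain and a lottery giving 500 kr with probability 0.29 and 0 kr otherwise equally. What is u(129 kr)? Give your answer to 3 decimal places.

By the standard-gamble method, u(129 kr) is just the indifference probability on the best outcome: 0.29.

0.290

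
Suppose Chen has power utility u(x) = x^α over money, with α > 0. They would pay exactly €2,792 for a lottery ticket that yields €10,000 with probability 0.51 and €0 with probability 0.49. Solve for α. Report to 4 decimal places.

α ≈ 0.5278

Since u(0) = 0, the lottery's EU is 0.51·10000^α.
Indifference: 2792^α = 0.51·10000^α, so (2792/10000)^α = 0.51.
Taking logs: α·ln(2792/10000) = ln(0.51), so α = -0.6733446 / -1.2758269 ≈ 0.5278.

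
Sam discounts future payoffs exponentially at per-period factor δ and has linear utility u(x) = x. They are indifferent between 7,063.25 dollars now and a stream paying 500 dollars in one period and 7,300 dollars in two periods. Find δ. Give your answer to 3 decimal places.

Present value of the stream is 500·δ + 7300·δ². Indifference gives 500δ + 7300δ² = 7063.25.
That is, 7300δ² + 500δ − 7063.25 = 0, a quadratic in δ.
δ = (−500 + √(500² + 4·7300·7063.25)) / (2·7300) = (−500 + √206496900.00) / 14600 ≈ 0.950.

δ ≈ 0.950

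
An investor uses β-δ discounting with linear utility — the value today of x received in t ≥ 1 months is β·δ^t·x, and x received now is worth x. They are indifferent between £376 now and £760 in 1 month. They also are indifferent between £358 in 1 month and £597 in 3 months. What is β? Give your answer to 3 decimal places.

Both payoffs in the second observation are in the future, so β drops out: δ^1·358 = δ^3·597 ⇒ δ^2 = 358/597 = 0.59966, so δ = 0.77438.
Now use the now-vs-future pair: 376 = β·δ·760 gives β = 376/(0.77438·760) ≈ 0.639.

β ≈ 0.639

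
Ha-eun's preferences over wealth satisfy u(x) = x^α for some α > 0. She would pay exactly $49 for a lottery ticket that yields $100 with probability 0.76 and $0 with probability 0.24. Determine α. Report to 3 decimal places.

α ≈ 0.385

The lottery's expected utility is 0.76·u(100) + 0.24·u(0) = 0.76·100^α (since u(0) = 0 for α > 0).
Setting u(49) equal to that: 49^α = 0.76·100^α ⇒ (49/100)^α = 0.76.
Take logs: α = ln 0.76 / ln(49/100) ≈ 0.38472.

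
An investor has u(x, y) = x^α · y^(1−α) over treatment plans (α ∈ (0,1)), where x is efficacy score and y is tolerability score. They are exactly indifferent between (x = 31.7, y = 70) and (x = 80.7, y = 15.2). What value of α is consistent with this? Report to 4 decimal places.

Indifference: 31.7^α · 70^(1−α) = 80.7^α · 15.2^(1−α).
Rearrange to (31.7/80.7)^α = (15.2/70)^(1−α) and take logs: α·-0.9344219 = (1−α)·-1.5271998.
With A = -0.9344219 and B = -1.5271998: α·A = (1−α)·B, so α = B/(A+B) = -1.5271998/-2.4616217 ≈ 0.6204.

α ≈ 0.6204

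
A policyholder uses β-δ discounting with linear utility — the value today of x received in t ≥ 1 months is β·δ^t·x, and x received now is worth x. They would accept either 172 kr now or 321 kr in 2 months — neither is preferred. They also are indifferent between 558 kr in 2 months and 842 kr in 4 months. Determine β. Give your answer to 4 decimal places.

β ≈ 0.8085

From the later pair, β·δ^2·558 = β·δ^4·842; dividing through, δ^2 = 558/842 = 0.66271, so δ = 0.81407.
The first indifference: 172 = β·δ^2·321, so β = 172/(δ^2·321) = 172/(0.66271·321) ≈ 0.8085.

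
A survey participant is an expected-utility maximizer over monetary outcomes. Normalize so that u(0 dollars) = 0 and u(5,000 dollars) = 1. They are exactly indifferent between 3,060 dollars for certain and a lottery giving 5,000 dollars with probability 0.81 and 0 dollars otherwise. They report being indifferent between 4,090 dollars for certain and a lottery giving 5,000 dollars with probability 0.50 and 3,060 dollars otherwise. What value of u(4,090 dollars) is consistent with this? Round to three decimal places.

0.905

From the first indifference, u(3,060 dollars) = 0.81·u(5,000 dollars) + 0.19·u(0 dollars) = 0.81·1 + 0.19·0 = 0.81.
Chaining: u(4,090 dollars) = 0.50·1.00 + 0.50·0.81 = 0.9050.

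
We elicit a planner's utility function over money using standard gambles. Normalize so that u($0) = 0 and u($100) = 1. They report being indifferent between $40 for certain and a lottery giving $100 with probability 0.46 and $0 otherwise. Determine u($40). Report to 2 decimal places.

0.46

u($40) equals the lottery's expected utility: 0.46·1 + 0.54·0 = 0.46.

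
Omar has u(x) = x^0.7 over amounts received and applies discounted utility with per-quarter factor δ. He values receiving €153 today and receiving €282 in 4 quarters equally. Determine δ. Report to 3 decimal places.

δ ≈ 0.899

Equating discounted utilities: u(153) = δ^4·u(282) ⇒ δ^4 = u(153)/u(282).
With u(x) = x^0.7: δ^4 = 153^0.7/282^0.7 = (153/282)^0.7 = 0.65179.
Taking the 4th root: δ = 0.65179^(1/4) ≈ 0.899.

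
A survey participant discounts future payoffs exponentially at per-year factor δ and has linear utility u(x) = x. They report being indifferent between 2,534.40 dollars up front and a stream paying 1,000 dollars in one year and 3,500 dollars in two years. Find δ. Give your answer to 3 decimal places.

Present value of the stream is 1000·δ + 3500·δ². Indifference gives 1000δ + 3500δ² = 2534.40.
That is, 3500δ² + 1000δ − 2534.40 = 0, a quadratic in δ.
By the quadratic formula (taking the positive root), δ = (−1000 + √36481600.00) / 7000 ≈ 0.720.

δ ≈ 0.720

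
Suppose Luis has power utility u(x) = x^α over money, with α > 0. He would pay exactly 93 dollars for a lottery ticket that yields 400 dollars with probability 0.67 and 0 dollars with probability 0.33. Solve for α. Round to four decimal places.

α ≈ 0.2745

The lottery's expected utility is 0.67·u(400) + 0.33·u(0) = 0.67·400^α (since u(0) = 0 for α > 0).
Indifference: 93^α = 0.67·400^α, so (93/400)^α = 0.67.
Taking logs: α·ln(93/400) = ln(0.67), so α = -0.4004776 / -1.4588651 ≈ 0.2745.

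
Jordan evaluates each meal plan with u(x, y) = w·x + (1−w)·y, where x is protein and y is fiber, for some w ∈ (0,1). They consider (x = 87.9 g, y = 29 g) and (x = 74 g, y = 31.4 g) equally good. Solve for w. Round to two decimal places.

Indifference: w·87.9 + (1−w)·29 = w·74 + (1−w)·31.4.
Collecting terms: w·13.9 = (1−w)·2.4.
The marginal rate of substitution is 2.4/13.9, so w = 2.4/(13.9+2.4) = 0.15.

w = 0.15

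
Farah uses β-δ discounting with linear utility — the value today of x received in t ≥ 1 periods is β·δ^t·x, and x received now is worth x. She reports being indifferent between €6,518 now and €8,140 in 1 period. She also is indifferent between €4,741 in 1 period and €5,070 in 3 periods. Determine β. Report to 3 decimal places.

The second indifference involves only future payoffs, so β cancels: β·δ^1·4741 = β·δ^3·5070, giving δ^2 = 4741/5070 = 0.93511, so δ = 0.96701.
Now use the now-vs-future pair: 6518 = β·δ·8140 gives β = 6518/(0.96701·8140) ≈ 0.828.

β ≈ 0.828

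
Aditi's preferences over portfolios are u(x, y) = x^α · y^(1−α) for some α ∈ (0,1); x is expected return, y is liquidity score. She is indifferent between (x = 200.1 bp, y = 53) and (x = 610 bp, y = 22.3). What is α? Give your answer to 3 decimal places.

The Cobb–Douglas utilities coincide, so 200.1^α·53^(1−α) = 610^α·22.3^(1−α).
Rearrange to (200.1/610)^α = (22.3/53)^(1−α) and take logs: α·-1.114642 = (1−α)·-0.865705.
With A = -1.114642 and B = -0.865705: α·A = (1−α)·B, so α = B/(A+B) = -0.865705/-1.980347 ≈ 0.437.

α ≈ 0.437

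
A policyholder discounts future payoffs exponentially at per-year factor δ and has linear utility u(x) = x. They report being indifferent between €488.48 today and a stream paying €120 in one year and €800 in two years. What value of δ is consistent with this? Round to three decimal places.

δ ≈ 0.710

The stream is worth 120δ + 800δ² today, so 120δ + 800δ² = 488.48.
That is, 800δ² + 120δ − 488.48 = 0, a quadratic in δ.
The positive root is δ = [−120 + √(120² + 4·800·488.48)] / (2·800) = (−120 + 1256.000)/1600 ≈ 0.710.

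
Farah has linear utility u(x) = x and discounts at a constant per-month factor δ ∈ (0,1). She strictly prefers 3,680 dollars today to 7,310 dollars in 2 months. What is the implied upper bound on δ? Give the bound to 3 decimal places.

δ < 0.710

Comparing present values: 3680 > δ^2·7310.
Dividing by 7310: δ^2 < 0.50342. Both sides are positive, so the square root keeps the direction.
δ < (3680/7310)^(1/2) ≈ 0.710.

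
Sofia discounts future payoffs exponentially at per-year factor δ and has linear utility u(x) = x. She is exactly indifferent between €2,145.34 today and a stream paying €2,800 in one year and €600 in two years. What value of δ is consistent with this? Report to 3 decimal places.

δ ≈ 0.670

Equating present values: 2145.34 = 2800δ + 600δ².
Rearranged: 600δ² + 2800δ − 2145.34 = 0.
δ = (−2800 + √(2800² + 4·600·2145.34)) / (2·600) = (−2800 + √12988816.00) / 1200 ≈ 0.670.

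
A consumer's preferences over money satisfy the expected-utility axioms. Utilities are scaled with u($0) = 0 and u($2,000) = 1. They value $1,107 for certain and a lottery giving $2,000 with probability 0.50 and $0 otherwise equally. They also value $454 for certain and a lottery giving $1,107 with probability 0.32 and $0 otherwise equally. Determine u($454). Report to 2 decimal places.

0.16

The first gamble pins u($1,107): it must equal 0.50·1 + 0.50·0 = 0.50.
Chaining: u($454) = 0.32·0.50 + 0.68·0.00 = 0.1600.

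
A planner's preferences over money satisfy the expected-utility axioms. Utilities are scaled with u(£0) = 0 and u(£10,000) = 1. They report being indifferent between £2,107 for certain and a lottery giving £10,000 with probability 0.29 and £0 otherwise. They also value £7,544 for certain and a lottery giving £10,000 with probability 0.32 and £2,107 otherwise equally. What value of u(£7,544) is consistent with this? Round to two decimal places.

0.52

The first gamble pins u(£2,107): it must equal 0.29·1 + 0.71·0 = 0.29.
The second indifference gives u(£7,544) = 0.32·u(£10,000) + 0.68·u(£2,107) = 0.32·1.00 + 0.68·0.29 = 0.5172.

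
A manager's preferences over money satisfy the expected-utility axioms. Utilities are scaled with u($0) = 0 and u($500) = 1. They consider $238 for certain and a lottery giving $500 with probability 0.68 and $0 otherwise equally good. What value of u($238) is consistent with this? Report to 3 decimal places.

0.680

u($238) equals the lottery's expected utility: 0.68·1 + 0.32·0 = 0.68.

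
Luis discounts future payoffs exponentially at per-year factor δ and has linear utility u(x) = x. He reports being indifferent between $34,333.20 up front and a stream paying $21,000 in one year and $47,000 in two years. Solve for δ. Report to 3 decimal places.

δ ≈ 0.660

The stream is worth 21000δ + 47000δ² today, so 21000δ + 47000δ² = 34333.20.
Rearranged: 47000δ² + 21000δ − 34333.20 = 0.
The positive root is δ = [−21000 + √(21000² + 4·47000·34333.20)] / (2·47000) = (−21000 + 83040.000)/94000 ≈ 0.660.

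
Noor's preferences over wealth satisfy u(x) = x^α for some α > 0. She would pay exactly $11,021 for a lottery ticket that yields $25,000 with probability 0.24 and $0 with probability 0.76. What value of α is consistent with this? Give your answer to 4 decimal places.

The lottery's expected utility is 0.24·u(25000) + 0.76·u(0) = 0.24·25000^α (since u(0) = 0 for α > 0).
Setting u(11021) equal to that: 11021^α = 0.24·25000^α ⇒ (11021/25000)^α = 0.24.
Take logs: α = ln 0.24 / ln(11021/25000) ≈ 1.742355.

α ≈ 1.7424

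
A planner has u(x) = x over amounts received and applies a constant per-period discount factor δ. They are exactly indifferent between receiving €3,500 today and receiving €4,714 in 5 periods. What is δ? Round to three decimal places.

δ ≈ 0.942

Equating discounted utilities: u(3500) = δ^5·u(4714) ⇒ δ^5 = u(3500)/u(4714).
With u(x) = x: δ^5 = 3500/4714 = 0.74247.
Hence δ = (0.74247)^(1/5) = 0.94218.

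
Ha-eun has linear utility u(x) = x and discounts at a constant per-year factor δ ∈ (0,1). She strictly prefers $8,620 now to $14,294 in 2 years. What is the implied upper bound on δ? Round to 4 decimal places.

Comparing present values: 8620 > δ^2·14294.
So δ^2 < 8620/14294 = 0.60305; taking the square root of both positive sides preserves the inequality.
δ < (8620/14294)^(1/2) ≈ 0.7766.

δ < 0.7766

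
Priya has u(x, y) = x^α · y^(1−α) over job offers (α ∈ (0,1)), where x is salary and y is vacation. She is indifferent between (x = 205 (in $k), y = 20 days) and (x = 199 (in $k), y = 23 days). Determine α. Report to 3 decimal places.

α ≈ 0.825

Indifference: 205^α · 20^(1−α) = 199^α · 23^(1−α).
Rearrange to (205/199)^α = (23/20)^(1−α) and take logs: α·0.029705 = (1−α)·0.139762.
Thus α·(0.169467) = 0.139762, so α = 0.139762/0.169467 ≈ 0.825.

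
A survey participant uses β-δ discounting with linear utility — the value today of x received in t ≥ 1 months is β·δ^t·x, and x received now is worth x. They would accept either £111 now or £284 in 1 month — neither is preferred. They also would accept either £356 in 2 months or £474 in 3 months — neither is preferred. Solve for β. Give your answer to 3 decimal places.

From the later pair, β·δ^2·356 = β·δ^3·474; dividing through, δ = 356/474 = 0.75105.
Substituting δ into 111 = β·δ·284: β = 111/(213.300) ≈ 0.520.

β ≈ 0.520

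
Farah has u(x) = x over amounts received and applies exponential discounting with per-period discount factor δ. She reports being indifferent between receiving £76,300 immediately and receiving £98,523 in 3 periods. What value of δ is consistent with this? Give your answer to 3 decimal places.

Equating discounted utilities: u(76300) = δ^3·u(98523) ⇒ δ^3 = u(76300)/u(98523).
With u(x) = x: δ^3 = 76300/98523 = 0.77444.
Taking the cube root: δ = 0.77444^(1/3) ≈ 0.918.

δ ≈ 0.918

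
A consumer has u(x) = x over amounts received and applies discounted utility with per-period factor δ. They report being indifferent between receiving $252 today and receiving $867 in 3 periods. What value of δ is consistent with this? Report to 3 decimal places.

Equating discounted utilities: u(252) = δ^3·u(867) ⇒ δ^3 = u(252)/u(867).
With u(x) = x: δ^3 = 252/867 = 0.29066.
Hence δ = (0.29066)^(1/3) = 0.66241.

δ ≈ 0.662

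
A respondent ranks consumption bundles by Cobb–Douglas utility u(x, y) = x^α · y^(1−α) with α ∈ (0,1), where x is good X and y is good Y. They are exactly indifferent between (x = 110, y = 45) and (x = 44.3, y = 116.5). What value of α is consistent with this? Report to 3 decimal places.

The Cobb–Douglas utilities coincide, so 110^α·45^(1−α) = 44.3^α·116.5^(1−α).
(110/44.3)^α = (116.5/45)^(1−α); take logs: α·ln(110/44.3) = (1−α)·ln(116.5/45), i.e. α·0.909496 = (1−α)·0.951229.
Thus α·(1.860725) = 0.951229, so α = 0.951229/1.860725 ≈ 0.511.

α ≈ 0.511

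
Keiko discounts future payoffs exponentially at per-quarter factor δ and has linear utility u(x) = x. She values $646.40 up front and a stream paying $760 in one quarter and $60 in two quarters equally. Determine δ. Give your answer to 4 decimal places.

δ ≈ 0.8000

Present value of the stream is 760·δ + 60·δ². Indifference gives 760δ + 60δ² = 646.40.
Rearranged: 60δ² + 760δ − 646.40 = 0.
δ = (−760 + √(760² + 4·60·646.40)) / (2·60) = (−760 + √732736.00) / 120 ≈ 0.8000.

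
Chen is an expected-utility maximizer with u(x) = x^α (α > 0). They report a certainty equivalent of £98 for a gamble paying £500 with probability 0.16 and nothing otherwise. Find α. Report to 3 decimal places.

α ≈ 1.125

The lottery's expected utility is 0.16·u(500) + 0.84·u(0) = 0.16·500^α (since u(0) = 0 for α > 0).
Equating: 98^α = 0.16·500^α, i.e. 0.1960^α = 0.16.
α = ln(0.16) / ln(98/500) = -1.832581/-1.629641 ≈ 1.125.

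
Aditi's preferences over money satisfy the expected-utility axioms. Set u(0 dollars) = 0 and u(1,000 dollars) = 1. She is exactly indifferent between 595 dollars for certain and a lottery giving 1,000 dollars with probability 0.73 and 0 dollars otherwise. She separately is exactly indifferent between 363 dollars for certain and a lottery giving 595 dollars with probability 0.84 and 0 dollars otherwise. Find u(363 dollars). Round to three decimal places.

0.613

First, u(595 dollars) = 0.73·u(1,000 dollars) + 0.27·u(0 dollars) = 0.73.
The second indifference gives u(363 dollars) = 0.84·u(595 dollars) + 0.16·u(0 dollars) = 0.84·0.73 + 0.16·0.00 = 0.6132.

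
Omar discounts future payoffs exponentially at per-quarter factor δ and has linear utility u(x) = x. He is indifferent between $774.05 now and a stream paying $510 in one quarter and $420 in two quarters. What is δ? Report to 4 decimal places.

δ ≈ 0.8800

Equating present values: 774.05 = 510δ + 420δ².
So 420δ² + 510δ − 774.05 = 0.
δ = (−510 + √(510² + 4·420·774.05)) / (2·420) = (−510 + √1560504.00) / 840 ≈ 0.8800.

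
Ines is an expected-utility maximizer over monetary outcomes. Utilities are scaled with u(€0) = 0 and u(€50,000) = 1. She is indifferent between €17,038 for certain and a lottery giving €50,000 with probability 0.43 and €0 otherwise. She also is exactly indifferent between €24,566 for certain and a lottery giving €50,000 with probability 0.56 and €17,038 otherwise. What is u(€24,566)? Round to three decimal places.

First, u(€17,038) = 0.43·u(€50,000) + 0.57·u(€0) = 0.43.
Chaining: u(€24,566) = 0.56·1.00 + 0.44·0.43 = 0.7492.

0.749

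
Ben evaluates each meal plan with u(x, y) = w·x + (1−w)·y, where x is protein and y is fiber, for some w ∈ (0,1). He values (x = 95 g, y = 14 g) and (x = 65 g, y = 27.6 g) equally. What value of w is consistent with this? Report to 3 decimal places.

w = 0.312

Indifference: w·95 + (1−w)·14 = w·65 + (1−w)·27.6.
Collecting terms: w·30 = (1−w)·13.6.
So w/(1−w) = 13.6/30 = 0.4533, giving w = 13.6/(30+13.6) = 0.312.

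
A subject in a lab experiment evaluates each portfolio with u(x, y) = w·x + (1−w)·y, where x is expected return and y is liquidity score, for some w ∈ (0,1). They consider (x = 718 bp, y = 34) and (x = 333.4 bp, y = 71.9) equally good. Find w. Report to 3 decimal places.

w = 0.090

Equating utilities: w·718 + (1−w)·34 = w·333.4 + (1−w)·71.9.
Collecting terms: w·384.6 = (1−w)·37.9.
The marginal rate of substitution is 37.9/384.6, so w = 37.9/(384.6+37.9) = 0.090.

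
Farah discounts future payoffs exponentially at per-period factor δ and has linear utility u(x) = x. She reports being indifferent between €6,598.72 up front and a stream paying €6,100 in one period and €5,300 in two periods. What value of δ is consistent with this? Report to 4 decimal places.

δ ≈ 0.6800

Present value of the stream is 6100·δ + 5300·δ². Indifference gives 6100δ + 5300δ² = 6598.72.
That is, 5300δ² + 6100δ − 6598.72 = 0, a quadratic in δ.
δ = (−6100 + √(6100² + 4·5300·6598.72)) / (2·5300) = (−6100 + √177102864.00) / 10600 ≈ 0.6800.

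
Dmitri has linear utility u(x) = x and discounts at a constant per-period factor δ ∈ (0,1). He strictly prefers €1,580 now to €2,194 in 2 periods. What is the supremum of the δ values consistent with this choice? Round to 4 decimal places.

δ < 0.8486

Comparing present values: 1580 > δ^2·2194.
Dividing by 2194: δ^2 < 0.72015. Both sides are positive, so the square root keeps the direction.
δ < 0.72015^(1/2) = 0.8486.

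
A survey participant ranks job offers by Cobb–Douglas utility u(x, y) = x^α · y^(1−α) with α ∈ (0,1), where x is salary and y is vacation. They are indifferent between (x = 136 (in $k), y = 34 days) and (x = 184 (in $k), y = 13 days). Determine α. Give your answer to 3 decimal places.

α ≈ 0.761

Set the two utilities equal: 136^α·34^(1−α) = 184^α·13^(1−α).
(136/184)^α = (13/34)^(1−α); take logs: α·ln(136/184) = (1−α)·ln(13/34), i.e. α·-0.302281 = (1−α)·-0.961411.
With A = -0.302281 and B = -0.961411: α·A = (1−α)·B, so α = B/(A+B) = -0.961411/-1.263692 ≈ 0.761.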